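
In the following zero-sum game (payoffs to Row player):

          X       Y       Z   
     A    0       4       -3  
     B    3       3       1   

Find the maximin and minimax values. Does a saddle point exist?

Maximin = 1, Minimax = 1, Saddle: True

Work:
Row minimums: [-3, 1] → maximin = 1
Column maximums: [3, 4, 1] → minimax = 1
Saddle point exists! Game value = 1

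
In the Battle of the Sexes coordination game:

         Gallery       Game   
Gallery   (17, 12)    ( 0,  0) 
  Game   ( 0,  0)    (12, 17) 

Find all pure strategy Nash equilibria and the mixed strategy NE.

Pure NE: (Gallery, Gallery) and (Game, Game); Mixed NE: p = 0.5862, q = 0.4138

Work:
Check pure NE:
(Gallery, Gallery): (17, 12) - no unilateral deviation beneficial
(Game, Game): (12, 17) - no unilateral deviation beneficial
Mixed NE: P1 plays Gallery with p = 0.5862, P2 plays Gallery with q = 0.4138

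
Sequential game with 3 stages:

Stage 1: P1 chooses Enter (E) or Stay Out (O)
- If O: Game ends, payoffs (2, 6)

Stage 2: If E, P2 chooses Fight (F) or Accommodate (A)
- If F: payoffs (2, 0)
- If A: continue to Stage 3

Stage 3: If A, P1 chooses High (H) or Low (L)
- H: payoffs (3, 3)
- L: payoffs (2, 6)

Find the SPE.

SPE: (E, A, H); Outcome (3, 3)

Work:
Stage 3: P1 chooses H (3 vs 2)
Stage 2: P2: F->0, A->3 (anticipating H). Choose A
Stage 1: P1: O->2, E->3 (anticipating A, H). Choose E
SPE path: E -> A -> H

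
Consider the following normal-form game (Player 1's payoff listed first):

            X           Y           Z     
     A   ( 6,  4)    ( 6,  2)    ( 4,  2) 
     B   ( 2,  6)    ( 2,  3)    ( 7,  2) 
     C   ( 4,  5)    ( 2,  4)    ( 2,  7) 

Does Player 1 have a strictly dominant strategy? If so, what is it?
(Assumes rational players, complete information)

No strictly dominant strategy exists for Player 1

Work:
A strategy strictly dominates another if it gives a strictly higher payoff against every opponent action. Compare each pair of P1's strategies column-by-column:
  A vs B: [6 vs 2, 6 vs 2, 4 vs 7] → A does not strictly dominate B (column Z: 4 ≤ 7)
  A vs C: [6 vs 4, 6 vs 2, 4 vs 2] → A strictly dominates C
  B vs A: [2 vs 6, 2 vs 6, 7 vs 4] → B does not strictly dominate A (column X: 2 ≤ 6)
  B vs C: [2 vs 4, 2 vs 2, 7 vs 2] → B does not strictly dominate C (column X: 2 ≤ 4)
  C vs A: [4 vs 6, 2 vs 6, 2 vs 4] → C does not strictly dominate A (column X: 4 ≤ 6)
  C vs B: [4 vs 2, 2 vs 2, 2 vs 7] → C does not strictly dominate B (column Y: 2 ≤ 2)
No single strategy strictly dominates all others → no strictly dominant strategy.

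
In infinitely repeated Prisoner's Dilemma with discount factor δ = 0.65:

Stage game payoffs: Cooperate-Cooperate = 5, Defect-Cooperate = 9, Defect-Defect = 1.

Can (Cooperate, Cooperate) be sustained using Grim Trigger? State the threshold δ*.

δ* = 0.5; since δ = 0.65 ≥ 0.5, cooperation can be sustained

Work:
For Grim Trigger:
Cooperate forever: 5/(1-δ)
Defect then punished: 9 + 1·δ/(1-δ)
Need: 5/(1-δ) ≥ 9 + 1·δ/(1-δ)
Solving: δ ≥ (T-R)/(T-P) = (9-5)/(9-1) = 0.5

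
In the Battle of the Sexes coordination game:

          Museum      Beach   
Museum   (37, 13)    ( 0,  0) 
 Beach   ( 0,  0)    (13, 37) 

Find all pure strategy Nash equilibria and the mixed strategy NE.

Pure NE: (Museum, Museum) and (Beach, Beach); Mixed NE: p = 0.74, q = 0.26

Work:
Check pure NE:
(Museum, Museum): (37, 13) - no unilateral deviation beneficial
(Beach, Beach): (13, 37) - no unilateral deviation beneficial
Mixed NE: P1 plays Museum with p = 0.74, P2 plays Museum with q = 0.26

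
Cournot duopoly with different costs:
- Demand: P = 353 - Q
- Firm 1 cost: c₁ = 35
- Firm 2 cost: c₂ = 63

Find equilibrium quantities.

q₁* = 115.33, q₂* = 87.33

Work:
Reaction: q₁ = (353 - 35 - q₂)/2
Reaction: q₂ = (353 - 63 - q₁)/2
Solve simultaneously:
q₁* = (353 - 2×35 + 63)/3 = 115.33
q₂* = (353 - 2×63 + 35)/3 = 87.33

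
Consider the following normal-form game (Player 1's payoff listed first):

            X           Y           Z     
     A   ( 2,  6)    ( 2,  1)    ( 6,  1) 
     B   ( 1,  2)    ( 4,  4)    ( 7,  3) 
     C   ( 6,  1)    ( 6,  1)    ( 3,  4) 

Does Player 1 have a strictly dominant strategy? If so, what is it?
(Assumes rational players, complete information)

No strictly dominant strategy exists for Player 1

Work:
A strategy strictly dominates another if it gives a strictly higher payoff against every opponent action. Compare each pair of P1's strategies column-by-column:
  A vs B: [2 vs 1, 2 vs 4, 6 vs 7] → A does not strictly dominate B (column Y: 2 ≤ 4)
  A vs C: [2 vs 6, 2 vs 6, 6 vs 3] → A does not strictly dominate C (column X: 2 ≤ 6)
  B vs A: [1 vs 2, 4 vs 2, 7 vs 6] → B does not strictly dominate A (column X: 1 ≤ 2)
  B vs C: [1 vs 6, 4 vs 6, 7 vs 3] → B does not strictly dominate C (column X: 1 ≤ 6)
  C vs A: [6 vs 2, 6 vs 2, 3 vs 6] → C does not strictly dominate A (column Z: 3 ≤ 6)
  C vs B: [6 vs 1, 6 vs 4, 3 vs 7] → C does not strictly dominate B (column Z: 3 ≤ 7)
No single strategy strictly dominates all others → no strictly dominant strategy.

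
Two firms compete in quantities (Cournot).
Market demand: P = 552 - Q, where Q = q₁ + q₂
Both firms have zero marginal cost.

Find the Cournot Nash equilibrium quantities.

q₁* = q₂* = 184.0; P* = 184.0

Work:
Profit: π_i = P·q_i = (a - q_i - q_j)·q_i
FOC: ∂π_i/∂q_i = a - 2q_i - q_j = 0
Reaction function: q_i = (552 - q_j)/2
Symmetry: q* = 552/3 = 184.0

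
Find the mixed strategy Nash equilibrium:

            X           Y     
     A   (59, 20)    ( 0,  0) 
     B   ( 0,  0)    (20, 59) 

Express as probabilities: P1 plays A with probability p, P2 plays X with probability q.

p = 0.7468, q = 0.2532

Work:
Find probabilities that make opponent indifferent:
P2 chooses q to make P1 indifferent between A and B
P1 chooses p to make P2 indifferent between X and Y
Mixed NE: P1 plays (A: 0.7468, B: 0.2532), P2 plays (X: 0.2532, Y: 0.7468)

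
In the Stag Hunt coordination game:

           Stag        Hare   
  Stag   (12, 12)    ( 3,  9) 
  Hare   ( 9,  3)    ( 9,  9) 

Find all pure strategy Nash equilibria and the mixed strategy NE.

Pure NE: (Stag, Stag) and (Hare, Hare); Mixed NE: p = 0.6667, q = 0.6667

Work:
Check pure NE:
(Stag, Stag): (12, 12) - no unilateral deviation beneficial
(Hare, Hare): (9, 9) - no unilateral deviation beneficial
Mixed NE: P1 plays Stag with p = 0.6667, P2 plays Stag with q = 0.6667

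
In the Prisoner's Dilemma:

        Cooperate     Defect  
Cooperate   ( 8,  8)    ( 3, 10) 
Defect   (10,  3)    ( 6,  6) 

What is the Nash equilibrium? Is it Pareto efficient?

(Defect, Defect) is NE; not Pareto efficient

Work:
Defect dominates Cooperate for both players:
If P2 cooperates: Defect (10) > Cooperate (8)
If P2 defects: Defect (6) > Cooperate (3)
NE: (Defect, Defect) with payoff (6, 6)
But (Cooperate, Cooperate) = (8, 8) Pareto dominates (6, 6)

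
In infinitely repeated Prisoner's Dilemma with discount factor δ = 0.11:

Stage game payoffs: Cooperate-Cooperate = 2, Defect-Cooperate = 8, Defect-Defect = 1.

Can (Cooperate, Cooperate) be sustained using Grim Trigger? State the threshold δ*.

δ* = 0.8571; since δ = 0.11 < 0.8571, cooperation cannot be sustained

Work:
For Grim Trigger:
Cooperate forever: 2/(1-δ)
Defect then punished: 8 + 1·δ/(1-δ)
Need: 2/(1-δ) ≥ 8 + 1·δ/(1-δ)
Solving: δ ≥ (T-R)/(T-P) = (8-2)/(8-1) = 0.8571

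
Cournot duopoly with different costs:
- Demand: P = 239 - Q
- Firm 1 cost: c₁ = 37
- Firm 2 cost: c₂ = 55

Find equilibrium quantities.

q₁* = 73.33, q₂* = 55.33

Work:
Reaction: q₁ = (239 - 37 - q₂)/2
Reaction: q₂ = (239 - 55 - q₁)/2
Solve simultaneously:
q₁* = (239 - 2×37 + 55)/3 = 73.33
q₂* = (239 - 2×55 + 37)/3 = 55.33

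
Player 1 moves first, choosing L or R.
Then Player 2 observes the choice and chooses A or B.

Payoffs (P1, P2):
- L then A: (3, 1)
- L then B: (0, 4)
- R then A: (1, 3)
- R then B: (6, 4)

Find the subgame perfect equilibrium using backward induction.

P1 plays R, P2 plays B after L and B after R; Payoff (6, 4)

Work:
Backward induction:
After L: P2 chooses B → P1 gets 0
After R: P2 chooses B → P1 gets 6
P1 chooses R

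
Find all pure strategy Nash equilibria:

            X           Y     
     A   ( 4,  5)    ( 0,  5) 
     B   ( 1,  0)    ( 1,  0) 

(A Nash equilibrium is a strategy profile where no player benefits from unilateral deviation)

Nash equilibrium: (A, X), (B, Y)

Work:
Best responses:
  P1 vs X: payoffs [4, 1] → best response A (payoff 4)
  P1 vs Y: payoffs [0, 1] → best response B (payoff 1)
  P2 vs A: payoffs [5, 5] → best response X/Y (payoff 5)
  P2 vs B: payoffs [0, 0] → best response X/Y (payoff 0)
Mutual best responses: (A,X), (B,Y) → Nash equilibria.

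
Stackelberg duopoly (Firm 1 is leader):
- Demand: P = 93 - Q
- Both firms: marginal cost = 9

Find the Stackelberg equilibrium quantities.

q₁* (leader) = 42.0, q₂* (follower) = 21.0

Work:
Follower's reaction: q₂ = (a - c - q₁)/2
Leader substitutes: π₁ = q₁·(a - q₁ - (a-c-q₁)/2 - c)
FOC: q₁* = (93 - 9)/2 = 42.00
Then: q₂* = (93 - 9 - 42.0)/2 = 21.00
Leader has first-mover advantage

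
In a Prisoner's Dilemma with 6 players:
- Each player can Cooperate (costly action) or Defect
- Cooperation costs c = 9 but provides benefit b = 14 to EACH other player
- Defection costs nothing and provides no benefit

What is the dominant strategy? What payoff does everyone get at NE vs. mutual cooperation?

Dominant: Defect; NE payoff = 0; Coop payoff = 61

Work:
Defect dominates (saves cost c = 9, benefit to others is external)
NE: All defect → everyone gets 0
If all cooperate: each receives (5)×14 - 9 = 61
Social dilemma: 61 > 0 but NE gives 0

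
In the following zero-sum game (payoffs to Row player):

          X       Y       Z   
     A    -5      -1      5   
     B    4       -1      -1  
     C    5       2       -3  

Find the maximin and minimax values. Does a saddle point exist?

Maximin = -1, Minimax = 2, Saddle: False

Work:
Row minimums: [-5, -1, -3] → maximin = -1
Column maximums: [5, 2, 5] → minimax = 2
No saddle point (maximin ≠ minimax). Mixed strategy needed.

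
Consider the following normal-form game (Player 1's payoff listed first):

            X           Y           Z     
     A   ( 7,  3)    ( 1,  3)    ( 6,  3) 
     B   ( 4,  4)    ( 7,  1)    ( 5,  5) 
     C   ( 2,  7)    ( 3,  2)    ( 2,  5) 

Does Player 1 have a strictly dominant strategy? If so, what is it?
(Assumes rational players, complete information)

No strictly dominant strategy exists for Player 1

Work:
A strategy strictly dominates another if it gives a strictly higher payoff against every opponent action. Compare each pair of P1's strategies column-by-column:
  A vs B: [7 vs 4, 1 vs 7, 6 vs 5] → A does not strictly dominate B (column Y: 1 ≤ 7)
  A vs C: [7 vs 2, 1 vs 3, 6 vs 2] → A does not strictly dominate C (column Y: 1 ≤ 3)
  B vs A: [4 vs 7, 7 vs 1, 5 vs 6] → B does not strictly dominate A (column X: 4 ≤ 7)
  B vs C: [4 vs 2, 7 vs 3, 5 vs 2] → B strictly dominates C
  C vs A: [2 vs 7, 3 vs 1, 2 vs 6] → C does not strictly dominate A (column X: 2 ≤ 7)
  C vs B: [2 vs 4, 3 vs 7, 2 vs 5] → C does not strictly dominate B (column X: 2 ≤ 4)
No single strategy strictly dominates all others → no strictly dominant strategy.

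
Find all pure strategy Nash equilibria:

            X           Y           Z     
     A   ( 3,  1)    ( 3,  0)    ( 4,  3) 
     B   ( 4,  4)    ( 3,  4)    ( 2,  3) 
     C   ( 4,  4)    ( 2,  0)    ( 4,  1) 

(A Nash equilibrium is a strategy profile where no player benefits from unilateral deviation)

Nash equilibrium: (A, Z), (B, X), (B, Y), (C, X)

Work:
Best responses:
  P1 vs X: payoffs [3, 4, 4] → best response B/C (payoff 4)
  P1 vs Y: payoffs [3, 3, 2] → best response A/B (payoff 3)
  P1 vs Z: payoffs [4, 2, 4] → best response A/C (payoff 4)
  P2 vs A: payoffs [1, 0, 3] → best response Z (payoff 3)
  P2 vs B: payoffs [4, 4, 3] → best response X/Y (payoff 4)
  P2 vs C: payoffs [4, 0, 1] → best response X (payoff 4)
Mutual best responses: (A,Z), (B,X), (B,Y), (C,X) → Nash equilibria.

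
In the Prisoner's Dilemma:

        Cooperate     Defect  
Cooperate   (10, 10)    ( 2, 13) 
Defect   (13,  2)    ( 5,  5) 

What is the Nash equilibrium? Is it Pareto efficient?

(Defect, Defect) is NE; not Pareto efficient

Work:
Defect dominates Cooperate for both players:
If P2 cooperates: Defect (13) > Cooperate (10)
If P2 defects: Defect (5) > Cooperate (2)
NE: (Defect, Defect) with payoff (5, 5)
But (Cooperate, Cooperate) = (10, 10) Pareto dominates (5, 5)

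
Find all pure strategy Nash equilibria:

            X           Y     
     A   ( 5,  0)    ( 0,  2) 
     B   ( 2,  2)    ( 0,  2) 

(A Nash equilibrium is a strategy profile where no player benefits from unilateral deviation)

Nash equilibrium: (A, Y), (B, Y)

Work:
Best responses:
  P1 vs X: payoffs [5, 2] → best response A (payoff 5)
  P1 vs Y: payoffs [0, 0] → best response A/B (payoff 0)
  P2 vs A: payoffs [0, 2] → best response Y (payoff 2)
  P2 vs B: payoffs [2, 2] → best response X/Y (payoff 2)
Mutual best responses: (A,Y), (B,Y) → Nash equilibria.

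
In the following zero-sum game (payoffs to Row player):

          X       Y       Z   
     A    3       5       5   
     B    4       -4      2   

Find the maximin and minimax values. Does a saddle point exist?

Maximin = 3, Minimax = 4, Saddle: False

Work:
Row minimums: [3, -4] → maximin = 3
Column maximums: [4, 5, 5] → minimax = 4
No saddle point (maximin ≠ minimax). Mixed strategy needed.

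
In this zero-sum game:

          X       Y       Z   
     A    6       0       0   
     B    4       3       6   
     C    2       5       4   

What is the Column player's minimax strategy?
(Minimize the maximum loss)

Column should play Y, value = 5

Work:
Column player minimizes Row's maximum payoff:
Column X: max payoff to Row = 6
Column Y: max payoff to Row = 5
Column Z: max payoff to Row = 6
Minimum is 5, achieved by column Y.
Minimax strategy: Y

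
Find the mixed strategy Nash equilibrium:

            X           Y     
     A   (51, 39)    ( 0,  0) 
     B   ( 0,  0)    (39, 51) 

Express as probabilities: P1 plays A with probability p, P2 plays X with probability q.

p = 0.5667, q = 0.4333

Work:
Find probabilities that make opponent indifferent:
P2 chooses q to make P1 indifferent between A and B
P1 chooses p to make P2 indifferent between X and Y
Mixed NE: P1 plays (A: 0.5667, B: 0.4333), P2 plays (X: 0.4333, Y: 0.5667)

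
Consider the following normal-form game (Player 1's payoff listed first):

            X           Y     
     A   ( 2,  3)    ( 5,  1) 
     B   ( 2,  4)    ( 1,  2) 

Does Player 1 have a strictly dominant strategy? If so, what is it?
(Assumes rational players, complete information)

No strictly dominant strategy exists for Player 1

Work:
A strategy strictly dominates another if it gives a strictly higher payoff against every opponent action. Compare each pair of P1's strategies column-by-column:
  A vs B: [2 vs 2, 5 vs 1] → A does not strictly dominate B (column X: 2 ≤ 2)
  B vs A: [2 vs 2, 1 vs 5] → B does not strictly dominate A (column X: 2 ≤ 2)
No single strategy strictly dominates all others → no strictly dominant strategy.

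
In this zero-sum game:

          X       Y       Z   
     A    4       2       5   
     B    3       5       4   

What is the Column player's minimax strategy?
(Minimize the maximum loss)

Column should play X, value = 4

Work:
Column player minimizes Row's maximum payoff:
Column X: max payoff to Row = 4
Column Y: max payoff to Row = 5
Column Z: max payoff to Row = 5
Minimum is 4, achieved by column X.
Minimax strategy: X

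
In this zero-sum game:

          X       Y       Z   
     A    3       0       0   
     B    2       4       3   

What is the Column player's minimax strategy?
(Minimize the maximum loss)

Column should play X or Z (all achieve the minimum), value = 3

Work:
Column player minimizes Row's maximum payoff:
Column X: max payoff to Row = 3
Column Y: max payoff to Row = 4
Column Z: max payoff to Row = 3
Minimum is 3, achieved by columns X, Z (tied).
Each of X or Z is a minimax strategy.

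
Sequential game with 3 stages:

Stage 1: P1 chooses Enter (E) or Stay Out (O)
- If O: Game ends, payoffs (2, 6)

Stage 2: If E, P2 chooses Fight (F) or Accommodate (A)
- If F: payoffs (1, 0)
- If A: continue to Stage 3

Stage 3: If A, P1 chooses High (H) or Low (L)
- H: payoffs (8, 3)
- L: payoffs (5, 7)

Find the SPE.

SPE: (E, A, H); Outcome (8, 3)

Work:
Stage 3: P1 chooses H (8 vs 5)
Stage 2: P2: F->0, A->3 (anticipating H). Choose A
Stage 1: P1: O->2, E->8 (anticipating A, H). Choose E
SPE path: E -> A -> H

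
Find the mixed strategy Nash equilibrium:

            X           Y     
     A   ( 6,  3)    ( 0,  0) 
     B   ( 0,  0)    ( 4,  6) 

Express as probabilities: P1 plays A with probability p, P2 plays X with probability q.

p = 0.6667, q = 0.4

Work:
Find probabilities that make opponent indifferent:
P2 chooses q to make P1 indifferent between A and B
P1 chooses p to make P2 indifferent between X and Y
Mixed NE: P1 plays (A: 0.6667, B: 0.3333), P2 plays (X: 0.4, Y: 0.6)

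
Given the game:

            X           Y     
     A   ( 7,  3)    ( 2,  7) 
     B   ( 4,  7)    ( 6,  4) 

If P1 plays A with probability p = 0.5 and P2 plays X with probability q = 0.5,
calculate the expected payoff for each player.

E[P1] = 4.75, E[P2] = 5.25

Work:
E[P1] = p·q·π₁(A,X) + p·(1-q)·π₁(A,Y) + (1-p)·q·π₁(B,X) + (1-p)·(1-q)·π₁(B,Y)
= 0.5·0.5·7 + 0.5·0.5·2 + 0.5·0.5·4 + 0.5·0.5·6
= 4.75

E[P2] = 5.25 (similar calculation)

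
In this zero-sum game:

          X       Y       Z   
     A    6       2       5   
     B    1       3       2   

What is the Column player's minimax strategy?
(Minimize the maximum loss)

Column should play Y, value = 3

Work:
Column player minimizes Row's maximum payoff:
Column X: max payoff to Row = 6
Column Y: max payoff to Row = 3
Column Z: max payoff to Row = 5
Minimum is 3, achieved by column Y.
Minimax strategy: Y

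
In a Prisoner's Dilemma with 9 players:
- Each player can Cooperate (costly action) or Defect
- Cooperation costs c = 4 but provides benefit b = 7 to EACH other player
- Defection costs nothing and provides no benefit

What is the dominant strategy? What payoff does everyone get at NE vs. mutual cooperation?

Dominant: Defect; NE payoff = 0; Coop payoff = 52

Work:
Defect dominates (saves cost c = 4, benefit to others is external)
NE: All defect → everyone gets 0
If all cooperate: each receives (8)×7 - 4 = 52
Social dilemma: 52 > 0 but NE gives 0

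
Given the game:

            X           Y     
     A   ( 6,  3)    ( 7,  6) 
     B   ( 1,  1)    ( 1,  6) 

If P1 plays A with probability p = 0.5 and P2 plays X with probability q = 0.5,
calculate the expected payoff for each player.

E[P1] = 3.75, E[P2] = 4.0

Work:
E[P1] = p·q·π₁(A,X) + p·(1-q)·π₁(A,Y) + (1-p)·q·π₁(B,X) + (1-p)·(1-q)·π₁(B,Y)
= 0.5·0.5·6 + 0.5·0.5·7 + 0.5·0.5·1 + 0.5·0.5·1
= 3.75

E[P2] = 4.0 (similar calculation)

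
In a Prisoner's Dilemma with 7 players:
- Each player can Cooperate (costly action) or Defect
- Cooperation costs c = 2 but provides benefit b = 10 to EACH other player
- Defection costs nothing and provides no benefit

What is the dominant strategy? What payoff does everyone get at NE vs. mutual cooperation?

Dominant: Defect; NE payoff = 0; Coop payoff = 58

Work:
Defect dominates (saves cost c = 2, benefit to others is external)
NE: All defect → everyone gets 0
If all cooperate: each receives (6)×10 - 2 = 58
Social dilemma: 58 > 0 but NE gives 0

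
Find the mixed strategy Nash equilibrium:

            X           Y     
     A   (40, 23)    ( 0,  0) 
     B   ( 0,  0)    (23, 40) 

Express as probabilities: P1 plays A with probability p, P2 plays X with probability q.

p = 0.6349, q = 0.3651

Work:
Find probabilities that make opponent indifferent:
P2 chooses q to make P1 indifferent between A and B
P1 chooses p to make P2 indifferent between X and Y
Mixed NE: P1 plays (A: 0.6349, B: 0.3651), P2 plays (X: 0.3651, Y: 0.6349)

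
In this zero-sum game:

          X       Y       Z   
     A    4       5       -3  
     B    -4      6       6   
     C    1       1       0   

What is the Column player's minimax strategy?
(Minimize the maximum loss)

Column should play X, value = 4

Work:
Column player minimizes Row's maximum payoff:
Column X: max payoff to Row = 4
Column Y: max payoff to Row = 6
Column Z: max payoff to Row = 6
Minimum is 4, achieved by column X.
Minimax strategy: X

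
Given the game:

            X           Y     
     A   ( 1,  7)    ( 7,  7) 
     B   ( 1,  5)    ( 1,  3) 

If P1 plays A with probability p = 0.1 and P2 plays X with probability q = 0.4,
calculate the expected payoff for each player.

E[P1] = 1.36, E[P2] = 4.12

Work:
E[P1] = p·q·π₁(A,X) + p·(1-q)·π₁(A,Y) + (1-p)·q·π₁(B,X) + (1-p)·(1-q)·π₁(B,Y)
= 0.1·0.4·1 + 0.1·0.6·7 + 0.9·0.4·1 + 0.9·0.6·1
= 1.36

E[P2] = 4.12 (similar calculation)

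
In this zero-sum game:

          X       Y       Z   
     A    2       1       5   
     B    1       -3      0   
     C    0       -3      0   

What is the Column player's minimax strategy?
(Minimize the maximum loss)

Column should play Y, value = 1

Work:
Column player minimizes Row's maximum payoff:
Column X: max payoff to Row = 2
Column Y: max payoff to Row = 1
Column Z: max payoff to Row = 5
Minimum is 1, achieved by column Y.
Minimax strategy: Y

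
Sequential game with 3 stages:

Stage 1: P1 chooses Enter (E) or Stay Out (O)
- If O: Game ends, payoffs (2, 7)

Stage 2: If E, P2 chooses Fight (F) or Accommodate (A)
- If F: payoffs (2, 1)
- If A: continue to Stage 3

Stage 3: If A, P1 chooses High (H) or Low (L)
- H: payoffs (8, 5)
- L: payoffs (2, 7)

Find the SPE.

SPE: (E, A, H); Outcome (8, 5)

Work:
Stage 3: P1 chooses H (8 vs 2)
Stage 2: P2: F->1, A->5 (anticipating H). Choose A
Stage 1: P1: O->2, E->8 (anticipating A, H). Choose E
SPE path: E -> A -> H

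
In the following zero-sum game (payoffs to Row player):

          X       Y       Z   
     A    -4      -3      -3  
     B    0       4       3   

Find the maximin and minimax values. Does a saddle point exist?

Maximin = 0, Minimax = 0, Saddle: True

Work:
Row minimums: [-4, 0] → maximin = 0
Column maximums: [0, 4, 3] → minimax = 0
Saddle point exists! Game value = 0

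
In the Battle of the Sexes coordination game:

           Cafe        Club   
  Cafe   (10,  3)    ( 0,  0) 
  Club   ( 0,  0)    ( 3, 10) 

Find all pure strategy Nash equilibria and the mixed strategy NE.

Pure NE: (Cafe, Cafe) and (Club, Club); Mixed NE: p = 0.7692, q = 0.2308

Work:
Check pure NE:
(Cafe, Cafe): (10, 3) - no unilateral deviation beneficial
(Club, Club): (3, 10) - no unilateral deviation beneficial
Mixed NE: P1 plays Cafe with p = 0.7692, P2 plays Cafe with q = 0.2308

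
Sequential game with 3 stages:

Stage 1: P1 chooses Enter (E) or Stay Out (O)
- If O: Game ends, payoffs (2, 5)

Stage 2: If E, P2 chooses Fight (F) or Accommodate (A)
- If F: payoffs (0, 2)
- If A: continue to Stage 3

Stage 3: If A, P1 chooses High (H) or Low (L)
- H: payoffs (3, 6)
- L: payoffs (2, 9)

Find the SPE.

SPE: (E, A, H); Outcome (3, 6)

Work:
Stage 3: P1 chooses H (3 vs 2)
Stage 2: P2: F->2, A->6 (anticipating H). Choose A
Stage 1: P1: O->2, E->3 (anticipating A, H). Choose E
SPE path: E -> A -> H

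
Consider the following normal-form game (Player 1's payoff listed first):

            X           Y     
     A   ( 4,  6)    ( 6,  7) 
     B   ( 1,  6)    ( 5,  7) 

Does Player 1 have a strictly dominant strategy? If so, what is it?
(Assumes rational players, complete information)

Yes, Player 1's strictly dominant strategy is A

Work:
A strategy strictly dominates another if it gives a strictly higher payoff against every opponent action. Compare each pair of P1's strategies column-by-column:
  A vs B: [4 vs 1, 6 vs 5] → A strictly dominates B
  B vs A: [1 vs 4, 5 vs 6] → B does not strictly dominate A (column X: 1 ≤ 4)
A strictly dominates every other strategy → strictly dominant.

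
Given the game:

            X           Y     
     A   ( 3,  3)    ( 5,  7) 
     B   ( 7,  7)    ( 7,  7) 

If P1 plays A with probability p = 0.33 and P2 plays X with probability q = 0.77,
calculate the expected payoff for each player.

E[P1] = 5.8318, E[P2] = 5.9836

Work:
E[P1] = p·q·π₁(A,X) + p·(1-q)·π₁(A,Y) + (1-p)·q·π₁(B,X) + (1-p)·(1-q)·π₁(B,Y)
= 0.33·0.77·3 + 0.33·0.23·5 + 0.67·0.77·7 + 0.67·0.23·7
= 5.8318

E[P2] = 5.9836 (similar calculation)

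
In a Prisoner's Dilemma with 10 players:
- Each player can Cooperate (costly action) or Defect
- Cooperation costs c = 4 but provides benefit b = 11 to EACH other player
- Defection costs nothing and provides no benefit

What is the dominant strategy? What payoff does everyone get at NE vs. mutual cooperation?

Dominant: Defect; NE payoff = 0; Coop payoff = 95

Work:
Defect dominates (saves cost c = 4, benefit to others is external)
NE: All defect → everyone gets 0
If all cooperate: each receives (9)×11 - 4 = 95
Social dilemma: 95 > 0 but NE gives 0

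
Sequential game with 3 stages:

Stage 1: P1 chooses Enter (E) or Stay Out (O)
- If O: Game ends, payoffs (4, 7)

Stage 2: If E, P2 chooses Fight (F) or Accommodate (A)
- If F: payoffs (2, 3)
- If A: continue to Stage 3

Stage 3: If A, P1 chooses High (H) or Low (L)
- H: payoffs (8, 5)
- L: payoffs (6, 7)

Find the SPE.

SPE: (E, A, H); Outcome (8, 5)

Work:
Stage 3: P1 chooses H (8 vs 6)
Stage 2: P2: F->3, A->5 (anticipating H). Choose A
Stage 1: P1: O->4, E->8 (anticipating A, H). Choose E
SPE path: E -> A -> H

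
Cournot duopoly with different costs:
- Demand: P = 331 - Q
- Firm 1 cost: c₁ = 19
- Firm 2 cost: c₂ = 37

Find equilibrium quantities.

q₁* = 110.0, q₂* = 92.0

Work:
Reaction: q₁ = (331 - 19 - q₂)/2
Reaction: q₂ = (331 - 37 - q₁)/2
Solve simultaneously:
q₁* = (331 - 2×19 + 37)/3 = 110.0
q₂* = (331 - 2×37 + 19)/3 = 92.0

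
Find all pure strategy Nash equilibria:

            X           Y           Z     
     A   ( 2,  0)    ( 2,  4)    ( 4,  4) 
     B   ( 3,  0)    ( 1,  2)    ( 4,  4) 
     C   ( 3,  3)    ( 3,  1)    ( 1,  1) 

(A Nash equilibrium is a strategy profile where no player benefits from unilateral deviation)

Nash equilibrium: (A, Z), (B, Z), (C, X)

Work:
Best responses:
  P1 vs X: payoffs [2, 3, 3] → best response B/C (payoff 3)
  P1 vs Y: payoffs [2, 1, 3] → best response C (payoff 3)
  P1 vs Z: payoffs [4, 4, 1] → best response A/B (payoff 4)
  P2 vs A: payoffs [0, 4, 4] → best response Y/Z (payoff 4)
  P2 vs B: payoffs [0, 2, 4] → best response Z (payoff 4)
  P2 vs C: payoffs [3, 1, 1] → best response X (payoff 3)
Mutual best responses: (A,Z), (B,Z), (C,X) → Nash equilibria.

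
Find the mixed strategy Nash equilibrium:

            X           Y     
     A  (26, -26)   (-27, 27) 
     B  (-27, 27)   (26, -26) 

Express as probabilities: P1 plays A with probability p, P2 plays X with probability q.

p = 0.5, q = 0.5

Work:
Find probabilities that make opponent indifferent:
P2 chooses q to make P1 indifferent between A and B
P1 chooses p to make P2 indifferent between X and Y
Mixed NE: P1 plays (A: 0.5, B: 0.5), P2 plays (X: 0.5, Y: 0.5)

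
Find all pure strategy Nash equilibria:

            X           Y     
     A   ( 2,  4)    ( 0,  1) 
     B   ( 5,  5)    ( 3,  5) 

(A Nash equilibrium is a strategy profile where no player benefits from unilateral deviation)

Nash equilibrium: (B, X), (B, Y)

Work:
Best responses:
  P1 vs X: payoffs [2, 5] → best response B (payoff 5)
  P1 vs Y: payoffs [0, 3] → best response B (payoff 3)
  P2 vs A: payoffs [4, 1] → best response X (payoff 4)
  P2 vs B: payoffs [5, 5] → best response X/Y (payoff 5)
Mutual best responses: (B,X), (B,Y) → Nash equilibria.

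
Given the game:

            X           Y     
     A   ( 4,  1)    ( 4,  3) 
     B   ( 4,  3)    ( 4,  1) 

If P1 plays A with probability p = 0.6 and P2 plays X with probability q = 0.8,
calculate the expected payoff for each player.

E[P1] = 4.0, E[P2] = 1.88

Work:
E[P1] = p·q·π₁(A,X) + p·(1-q)·π₁(A,Y) + (1-p)·q·π₁(B,X) + (1-p)·(1-q)·π₁(B,Y)
= 0.6·0.8·4 + 0.6·0.2·4 + 0.4·0.8·4 + 0.4·0.2·4
= 4.0

E[P2] = 1.88 (similar calculation)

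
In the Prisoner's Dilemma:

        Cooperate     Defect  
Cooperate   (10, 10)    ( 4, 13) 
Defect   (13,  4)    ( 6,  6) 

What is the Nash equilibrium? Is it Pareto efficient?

(Defect, Defect) is NE; not Pareto efficient

Work:
Defect dominates Cooperate for both players:
If P2 cooperates: Defect (13) > Cooperate (10)
If P2 defects: Defect (6) > Cooperate (4)
NE: (Defect, Defect) with payoff (6, 6)
But (Cooperate, Cooperate) = (10, 10) Pareto dominates (6, 6)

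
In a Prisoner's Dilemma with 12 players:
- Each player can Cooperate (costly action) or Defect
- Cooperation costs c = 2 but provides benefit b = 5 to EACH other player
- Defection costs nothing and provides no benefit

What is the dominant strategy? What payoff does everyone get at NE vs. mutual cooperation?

Dominant: Defect; NE payoff = 0; Coop payoff = 53

Work:
Defect dominates (saves cost c = 2, benefit to others is external)
NE: All defect → everyone gets 0
If all cooperate: each receives (11)×5 - 2 = 53
Social dilemma: 53 > 0 but NE gives 0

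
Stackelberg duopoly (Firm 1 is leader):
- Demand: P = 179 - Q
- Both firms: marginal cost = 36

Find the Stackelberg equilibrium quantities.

q₁* (leader) = 71.5, q₂* (follower) = 35.75

Work:
Follower's reaction: q₂ = (a - c - q₁)/2
Leader substitutes: π₁ = q₁·(a - q₁ - (a-c-q₁)/2 - c)
FOC: q₁* = (179 - 36)/2 = 71.50
Then: q₂* = (179 - 36 - 71.5)/2 = 35.75
Leader has first-mover advantage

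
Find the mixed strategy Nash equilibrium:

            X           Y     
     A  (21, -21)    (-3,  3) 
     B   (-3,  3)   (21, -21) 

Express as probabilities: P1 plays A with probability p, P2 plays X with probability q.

p = 0.5, q = 0.5

Work:
Find probabilities that make opponent indifferent:
P2 chooses q to make P1 indifferent between A and B
P1 chooses p to make P2 indifferent between X and Y
Mixed NE: P1 plays (A: 0.5, B: 0.5), P2 plays (X: 0.5, Y: 0.5)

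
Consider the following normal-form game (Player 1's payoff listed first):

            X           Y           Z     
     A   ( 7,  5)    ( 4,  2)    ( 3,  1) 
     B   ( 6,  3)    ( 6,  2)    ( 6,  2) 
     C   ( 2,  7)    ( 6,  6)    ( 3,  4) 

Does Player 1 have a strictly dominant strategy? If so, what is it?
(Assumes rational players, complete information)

No strictly dominant strategy exists for Player 1

Work:
A strategy strictly dominates another if it gives a strictly higher payoff against every opponent action. Compare each pair of P1's strategies column-by-column:
  A vs B: [7 vs 6, 4 vs 6, 3 vs 6] → A does not strictly dominate B (column Y: 4 ≤ 6)
  A vs C: [7 vs 2, 4 vs 6, 3 vs 3] → A does not strictly dominate C (column Y: 4 ≤ 6)
  B vs A: [6 vs 7, 6 vs 4, 6 vs 3] → B does not strictly dominate A (column X: 6 ≤ 7)
  B vs C: [6 vs 2, 6 vs 6, 6 vs 3] → B does not strictly dominate C (column Y: 6 ≤ 6)
  C vs A: [2 vs 7, 6 vs 4, 3 vs 3] → C does not strictly dominate A (column X: 2 ≤ 7)
  C vs B: [2 vs 6, 6 vs 6, 3 vs 6] → C does not strictly dominate B (column X: 2 ≤ 6)
No single strategy strictly dominates all others → no strictly dominant strategy.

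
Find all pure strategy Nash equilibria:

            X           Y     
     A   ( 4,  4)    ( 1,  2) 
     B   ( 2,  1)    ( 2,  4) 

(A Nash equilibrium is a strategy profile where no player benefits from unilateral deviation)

Nash equilibrium: (A, X), (B, Y)

Work:
Best responses:
  P1 vs X: payoffs [4, 2] → best response A (payoff 4)
  P1 vs Y: payoffs [1, 2] → best response B (payoff 2)
  P2 vs A: payoffs [4, 2] → best response X (payoff 4)
  P2 vs B: payoffs [1, 4] → best response Y (payoff 4)
Mutual best responses: (A,X), (B,Y) → Nash equilibria.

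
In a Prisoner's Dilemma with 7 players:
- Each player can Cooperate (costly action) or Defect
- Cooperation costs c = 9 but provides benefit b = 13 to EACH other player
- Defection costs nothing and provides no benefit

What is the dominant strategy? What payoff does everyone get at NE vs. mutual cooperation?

Dominant: Defect; NE payoff = 0; Coop payoff = 69

Work:
Defect dominates (saves cost c = 9, benefit to others is external)
NE: All defect → everyone gets 0
If all cooperate: each receives (6)×13 - 9 = 69
Social dilemma: 69 > 0 but NE gives 0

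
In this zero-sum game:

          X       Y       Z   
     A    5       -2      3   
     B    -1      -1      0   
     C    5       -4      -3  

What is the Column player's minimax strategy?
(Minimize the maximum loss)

Column should play Y, value = -1

Work:
Column player minimizes Row's maximum payoff:
Column X: max payoff to Row = 5
Column Y: max payoff to Row = -1
Column Z: max payoff to Row = 3
Minimum is -1, achieved by column Y.
Minimax strategy: Y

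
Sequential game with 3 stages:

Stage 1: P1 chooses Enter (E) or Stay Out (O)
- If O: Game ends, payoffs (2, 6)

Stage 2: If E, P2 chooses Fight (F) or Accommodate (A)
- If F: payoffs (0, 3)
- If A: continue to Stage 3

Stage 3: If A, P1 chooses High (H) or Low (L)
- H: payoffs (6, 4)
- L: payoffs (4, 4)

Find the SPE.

SPE: (E, A, H); Outcome (6, 4)

Work:
Stage 3: P1 chooses H (6 vs 4)
Stage 2: P2: F->3, A->4 (anticipating H). Choose A
Stage 1: P1: O->2, E->6 (anticipating A, H). Choose E
SPE path: E -> A -> H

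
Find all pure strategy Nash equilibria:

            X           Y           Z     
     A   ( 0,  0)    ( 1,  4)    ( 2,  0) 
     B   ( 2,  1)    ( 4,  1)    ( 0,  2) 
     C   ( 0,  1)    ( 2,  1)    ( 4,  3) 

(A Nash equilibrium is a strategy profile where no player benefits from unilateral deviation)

Nash equilibrium: (C, Z)

Work:
Best responses:
  P1 vs X: payoffs [0, 2, 0] → best response B (payoff 2)
  P1 vs Y: payoffs [1, 4, 2] → best response B (payoff 4)
  P1 vs Z: payoffs [2, 0, 4] → best response C (payoff 4)
  P2 vs A: payoffs [0, 4, 0] → best response Y (payoff 4)
  P2 vs B: payoffs [1, 1, 2] → best response Z (payoff 2)
  P2 vs C: payoffs [1, 1, 3] → best response Z (payoff 3)
Mutual best responses: (C,Z) → Nash equilibria.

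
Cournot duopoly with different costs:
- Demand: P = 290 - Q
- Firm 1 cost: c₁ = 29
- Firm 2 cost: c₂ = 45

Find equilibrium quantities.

q₁* = 92.33, q₂* = 76.33

Work:
Reaction: q₁ = (290 - 29 - q₂)/2
Reaction: q₂ = (290 - 45 - q₁)/2
Solve simultaneously:
q₁* = (290 - 2×29 + 45)/3 = 92.33
q₂* = (290 - 2×45 + 29)/3 = 76.33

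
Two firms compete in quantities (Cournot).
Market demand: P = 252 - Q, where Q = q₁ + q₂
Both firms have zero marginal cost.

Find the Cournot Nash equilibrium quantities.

q₁* = q₂* = 84.0; P* = 84.0

Work:
Profit: π_i = P·q_i = (a - q_i - q_j)·q_i
FOC: ∂π_i/∂q_i = a - 2q_i - q_j = 0
Reaction function: q_i = (252 - q_j)/2
Symmetry: q* = 252/3 = 84.0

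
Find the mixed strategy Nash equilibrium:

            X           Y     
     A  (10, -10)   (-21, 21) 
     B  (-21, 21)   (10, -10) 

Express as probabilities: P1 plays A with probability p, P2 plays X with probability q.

p = 0.5, q = 0.5

Work:
Find probabilities that make opponent indifferent:
P2 chooses q to make P1 indifferent between A and B
P1 chooses p to make P2 indifferent between X and Y
Mixed NE: P1 plays (A: 0.5, B: 0.5), P2 plays (X: 0.5, Y: 0.5)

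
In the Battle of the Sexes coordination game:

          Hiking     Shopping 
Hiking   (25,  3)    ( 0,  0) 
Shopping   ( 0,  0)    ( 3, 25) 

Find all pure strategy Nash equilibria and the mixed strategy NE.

Pure NE: (Hiking, Hiking) and (Shopping, Shopping); Mixed NE: p = 0.8929, q = 0.1071

Work:
Check pure NE:
(Hiking, Hiking): (25, 3) - no unilateral deviation beneficial
(Shopping, Shopping): (3, 25) - no unilateral deviation beneficial
Mixed NE: P1 plays Hiking with p = 0.8929, P2 plays Hiking with q = 0.1071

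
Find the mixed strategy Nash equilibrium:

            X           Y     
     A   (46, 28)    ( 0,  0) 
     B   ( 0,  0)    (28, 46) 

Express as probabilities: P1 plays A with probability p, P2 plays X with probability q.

p = 0.6216, q = 0.3784

Work:
Find probabilities that make opponent indifferent:
P2 chooses q to make P1 indifferent between A and B
P1 chooses p to make P2 indifferent between X and Y
Mixed NE: P1 plays (A: 0.6216, B: 0.3784), P2 plays (X: 0.3784, Y: 0.6216)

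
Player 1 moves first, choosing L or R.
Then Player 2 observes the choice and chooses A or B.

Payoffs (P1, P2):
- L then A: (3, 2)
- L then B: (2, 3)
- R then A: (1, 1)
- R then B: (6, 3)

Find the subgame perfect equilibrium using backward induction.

P1 plays R, P2 plays B after L and B after R; Payoff (6, 3)

Work:
Backward induction:
After L: P2 chooses B → P1 gets 2
After R: P2 chooses B → P1 gets 6
P1 chooses R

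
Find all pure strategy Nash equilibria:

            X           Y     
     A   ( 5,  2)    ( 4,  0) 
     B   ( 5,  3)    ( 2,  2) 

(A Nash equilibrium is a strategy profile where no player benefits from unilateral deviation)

Nash equilibrium: (A, X), (B, X)

Work:
Best responses:
  P1 vs X: payoffs [5, 5] → best response A/B (payoff 5)
  P1 vs Y: payoffs [4, 2] → best response A (payoff 4)
  P2 vs A: payoffs [2, 0] → best response X (payoff 2)
  P2 vs B: payoffs [3, 2] → best response X (payoff 3)
Mutual best responses: (A,X), (B,X) → Nash equilibria.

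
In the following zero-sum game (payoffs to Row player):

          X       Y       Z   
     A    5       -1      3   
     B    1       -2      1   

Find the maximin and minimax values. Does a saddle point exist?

Maximin = -1, Minimax = -1, Saddle: True

Work:
Row minimums: [-1, -2] → maximin = -1
Column maximums: [5, -1, 3] → minimax = -1
Saddle point exists! Game value = -1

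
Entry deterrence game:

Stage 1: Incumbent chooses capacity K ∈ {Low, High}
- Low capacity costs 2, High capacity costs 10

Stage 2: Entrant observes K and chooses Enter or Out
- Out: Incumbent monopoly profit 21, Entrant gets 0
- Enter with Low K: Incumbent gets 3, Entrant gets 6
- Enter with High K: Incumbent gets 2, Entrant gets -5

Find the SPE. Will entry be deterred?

SPE: (High, Enter|Low, Out|High); Entry deterred. Incumbent net profit = 11

Work:
After Low K: Entrant enters (6 > 0)
After High K: Entrant stays out (-5 < 0)
Incumbent: Low → 3−2=1, High → 21−10=11
Incumbent chooses High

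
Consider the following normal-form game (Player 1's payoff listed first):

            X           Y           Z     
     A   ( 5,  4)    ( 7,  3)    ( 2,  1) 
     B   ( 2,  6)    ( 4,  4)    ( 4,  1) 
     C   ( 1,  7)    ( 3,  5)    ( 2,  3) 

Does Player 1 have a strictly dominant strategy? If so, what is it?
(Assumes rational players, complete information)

No strictly dominant strategy exists for Player 1

Work:
A strategy strictly dominates another if it gives a strictly higher payoff against every opponent action. Compare each pair of P1's strategies column-by-column:
  A vs B: [5 vs 2, 7 vs 4, 2 vs 4] → A does not strictly dominate B (column Z: 2 ≤ 4)
  A vs C: [5 vs 1, 7 vs 3, 2 vs 2] → A does not strictly dominate C (column Z: 2 ≤ 2)
  B vs A: [2 vs 5, 4 vs 7, 4 vs 2] → B does not strictly dominate A (column X: 2 ≤ 5)
  B vs C: [2 vs 1, 4 vs 3, 4 vs 2] → B strictly dominates C
  C vs A: [1 vs 5, 3 vs 7, 2 vs 2] → C does not strictly dominate A (column X: 1 ≤ 5)
  C vs B: [1 vs 2, 3 vs 4, 2 vs 4] → C does not strictly dominate B (column X: 1 ≤ 2)
No single strategy strictly dominates all others → no strictly dominant strategy.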